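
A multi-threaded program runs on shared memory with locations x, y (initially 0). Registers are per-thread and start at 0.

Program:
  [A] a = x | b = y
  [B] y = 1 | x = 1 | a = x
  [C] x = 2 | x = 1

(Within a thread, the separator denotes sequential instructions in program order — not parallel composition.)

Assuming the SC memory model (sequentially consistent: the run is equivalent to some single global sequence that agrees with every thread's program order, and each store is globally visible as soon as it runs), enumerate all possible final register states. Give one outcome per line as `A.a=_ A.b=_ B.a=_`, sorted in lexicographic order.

outcome vector order: (A.a,A.b,B.a)
|SC outcomes| = 10

A.a=0 A.b=0 B.a=1
A.a=0 A.b=0 B.a=2
A.a=0 A.b=1 B.a=1
A.a=0 A.b=1 B.a=2
A.a=1 A.b=0 B.a=1
A.a=1 A.b=1 B.a=1
A.a=1 A.b=1 B.a=2
A.a=2 A.b=0 B.a=1
A.a=2 A.b=1 B.a=1
A.a=2 A.b=1 B.a=2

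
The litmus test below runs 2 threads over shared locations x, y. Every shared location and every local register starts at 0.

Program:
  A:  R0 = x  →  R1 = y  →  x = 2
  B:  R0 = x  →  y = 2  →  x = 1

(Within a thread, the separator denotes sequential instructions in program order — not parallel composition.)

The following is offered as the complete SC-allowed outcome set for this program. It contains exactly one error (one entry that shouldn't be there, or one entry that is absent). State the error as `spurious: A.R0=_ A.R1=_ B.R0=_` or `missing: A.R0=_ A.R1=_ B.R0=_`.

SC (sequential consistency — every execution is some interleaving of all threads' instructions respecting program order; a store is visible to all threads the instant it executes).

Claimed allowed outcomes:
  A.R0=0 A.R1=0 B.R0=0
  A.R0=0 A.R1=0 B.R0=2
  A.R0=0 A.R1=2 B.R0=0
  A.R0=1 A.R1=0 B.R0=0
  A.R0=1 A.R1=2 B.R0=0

outcome vector order: (A.R0,A.R1,B.R0)
under SC → 0/0/0; 0/0/2; 0/2/0; 1/2/0
claimed∖SC = {1/0/0}

spurious: A.R0=1 A.R1=0 B.R0=0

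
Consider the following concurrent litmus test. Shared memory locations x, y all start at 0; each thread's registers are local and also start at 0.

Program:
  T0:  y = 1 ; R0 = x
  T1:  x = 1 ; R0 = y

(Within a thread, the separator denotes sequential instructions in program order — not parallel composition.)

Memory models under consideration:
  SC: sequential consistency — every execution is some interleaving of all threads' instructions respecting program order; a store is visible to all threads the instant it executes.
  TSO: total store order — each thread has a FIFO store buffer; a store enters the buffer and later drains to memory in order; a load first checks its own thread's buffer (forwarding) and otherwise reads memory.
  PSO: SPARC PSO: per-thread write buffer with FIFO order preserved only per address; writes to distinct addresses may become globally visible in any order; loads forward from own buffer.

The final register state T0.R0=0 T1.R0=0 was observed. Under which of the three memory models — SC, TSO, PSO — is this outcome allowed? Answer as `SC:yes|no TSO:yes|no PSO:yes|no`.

outcome vector order: (T0.R0,T1.R0)
SC: 3 outcomes — {(0,1), (1,0), (1,1)}
TSO: 4 outcomes — {(0,0), (0,1), (1,0), (1,1)}
PSO: 4 outcomes — {(0,0), (0,1), (1,0), (1,1)}
target (0,0) ∈ {TSO,PSO}

SC:no TSO:yes PSO:yes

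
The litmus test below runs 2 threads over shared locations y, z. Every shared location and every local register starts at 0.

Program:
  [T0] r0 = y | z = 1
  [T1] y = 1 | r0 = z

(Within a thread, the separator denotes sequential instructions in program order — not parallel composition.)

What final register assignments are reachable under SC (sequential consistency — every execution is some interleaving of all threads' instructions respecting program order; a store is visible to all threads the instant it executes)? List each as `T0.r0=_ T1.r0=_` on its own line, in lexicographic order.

T0.r0=0 T1.r0=0
T0.r0=0 T1.r0=1
T0.r0=1 T1.r0=0
T0.r0=1 T1.r0=1

outcome vector order: (T0.r0,T1.r0)
|SC outcomes| = 4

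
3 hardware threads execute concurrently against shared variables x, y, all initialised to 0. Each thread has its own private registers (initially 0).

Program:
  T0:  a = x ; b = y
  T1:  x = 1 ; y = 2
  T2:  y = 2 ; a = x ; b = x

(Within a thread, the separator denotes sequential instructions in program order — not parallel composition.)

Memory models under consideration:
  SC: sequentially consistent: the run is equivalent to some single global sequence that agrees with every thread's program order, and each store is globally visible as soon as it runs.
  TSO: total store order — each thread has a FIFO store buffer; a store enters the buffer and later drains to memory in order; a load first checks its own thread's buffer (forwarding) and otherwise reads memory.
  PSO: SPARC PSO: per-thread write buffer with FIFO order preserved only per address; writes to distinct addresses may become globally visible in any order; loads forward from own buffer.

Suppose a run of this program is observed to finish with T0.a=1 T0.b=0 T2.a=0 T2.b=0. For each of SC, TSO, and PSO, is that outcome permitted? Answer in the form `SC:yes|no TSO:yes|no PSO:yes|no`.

SC:no TSO:yes PSO:yes

outcome vector order: (T0.a,T0.b,T2.a,T2.b)
SC: 10 outcomes — {<0 0 0 0>, <0 0 0 1>, <0 0 1 1>, <0 2 0 0>, <0 2 0 1>, <0 2 1 1>, <1 0 1 1>, <1 2 0 0>, <1 2 0 1>, <1 2 1 1>}
TSO: 12 outcomes — {<0 0 0 0>, <0 0 0 1>, <0 0 1 1>, <0 2 0 0>, <0 2 0 1>, <0 2 1 1>, <1 0 0 0>, <1 0 0 1>, <1 0 1 1>, <1 2 0 0>, <1 2 0 1>, <1 2 1 1>}
PSO: 12 outcomes — {<0 0 0 0>, <0 0 0 1>, <0 0 1 1>, <0 2 0 0>, <0 2 0 1>, <0 2 1 1>, <1 0 0 0>, <1 0 0 1>, <1 0 1 1>, <1 2 0 0>, <1 2 0 1>, <1 2 1 1>}
target <1 0 0 0> ∈ {TSO,PSO}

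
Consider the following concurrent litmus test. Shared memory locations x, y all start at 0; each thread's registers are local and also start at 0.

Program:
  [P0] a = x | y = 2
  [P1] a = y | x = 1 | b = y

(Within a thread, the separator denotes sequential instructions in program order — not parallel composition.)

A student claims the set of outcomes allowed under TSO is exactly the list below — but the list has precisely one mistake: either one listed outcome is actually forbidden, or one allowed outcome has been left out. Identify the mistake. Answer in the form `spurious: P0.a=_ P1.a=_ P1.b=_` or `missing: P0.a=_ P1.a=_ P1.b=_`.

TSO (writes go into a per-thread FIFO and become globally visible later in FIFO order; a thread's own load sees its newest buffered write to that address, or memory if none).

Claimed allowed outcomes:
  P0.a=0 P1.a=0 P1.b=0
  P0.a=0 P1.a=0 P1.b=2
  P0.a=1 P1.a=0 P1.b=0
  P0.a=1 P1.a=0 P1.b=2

missing: P0.a=0 P1.a=2 P1.b=2

outcome vector order: (P0.a,P1.a,P1.b)
[TSO] allowed = {(0,0,0) (0,0,2) (0,2,2) (1,0,0) (1,0,2)}
TSO∖claimed = {(0,2,2)}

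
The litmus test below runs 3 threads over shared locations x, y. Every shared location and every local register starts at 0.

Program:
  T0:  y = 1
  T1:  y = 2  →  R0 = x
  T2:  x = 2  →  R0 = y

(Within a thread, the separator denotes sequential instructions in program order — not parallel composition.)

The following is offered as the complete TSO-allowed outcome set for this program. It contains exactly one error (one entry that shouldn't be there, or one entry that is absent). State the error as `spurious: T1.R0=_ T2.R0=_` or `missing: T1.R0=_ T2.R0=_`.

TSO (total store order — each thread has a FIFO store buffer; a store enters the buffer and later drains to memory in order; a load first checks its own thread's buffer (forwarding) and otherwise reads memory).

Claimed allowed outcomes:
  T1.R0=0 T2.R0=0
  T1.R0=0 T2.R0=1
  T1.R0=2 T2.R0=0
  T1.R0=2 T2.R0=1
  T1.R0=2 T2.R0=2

missing: T1.R0=0 T2.R0=2

outcome vector order: (T1.R0,T2.R0)
TSO: 6 outcomes — {00 01 02 20 21 22}
TSO∖claimed = {02}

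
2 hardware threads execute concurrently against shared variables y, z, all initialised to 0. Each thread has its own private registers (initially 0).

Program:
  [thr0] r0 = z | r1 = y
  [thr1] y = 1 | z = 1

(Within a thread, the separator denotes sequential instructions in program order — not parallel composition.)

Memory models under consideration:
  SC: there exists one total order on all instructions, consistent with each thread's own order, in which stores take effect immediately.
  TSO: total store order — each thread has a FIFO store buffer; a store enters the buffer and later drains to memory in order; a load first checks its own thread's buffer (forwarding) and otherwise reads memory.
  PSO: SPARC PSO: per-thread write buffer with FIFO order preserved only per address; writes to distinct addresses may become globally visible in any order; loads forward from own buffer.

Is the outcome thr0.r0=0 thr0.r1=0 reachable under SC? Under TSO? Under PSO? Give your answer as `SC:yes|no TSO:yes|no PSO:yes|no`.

outcome vector order: (thr0.r0,thr0.r1)
SC (3): 00, 01, 11
TSO (3): 00, 01, 11
PSO (4): 00, 01, 10, 11
target 00 ∈ {SC,TSO,PSO}

SC:yes TSO:yes PSO:yes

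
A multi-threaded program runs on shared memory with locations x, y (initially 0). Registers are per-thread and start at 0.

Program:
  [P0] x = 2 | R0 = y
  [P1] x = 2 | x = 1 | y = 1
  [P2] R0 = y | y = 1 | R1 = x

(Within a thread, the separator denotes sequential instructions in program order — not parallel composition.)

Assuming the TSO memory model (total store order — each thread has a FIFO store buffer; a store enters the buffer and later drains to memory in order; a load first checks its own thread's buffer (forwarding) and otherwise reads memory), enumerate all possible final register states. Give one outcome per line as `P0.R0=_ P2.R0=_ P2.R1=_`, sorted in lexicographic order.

P0.R0=0 P2.R0=0 P2.R1=0
P0.R0=0 P2.R0=0 P2.R1=1
P0.R0=0 P2.R0=0 P2.R1=2
P0.R0=0 P2.R0=1 P2.R1=1
P0.R0=0 P2.R0=1 P2.R1=2
P0.R0=1 P2.R0=0 P2.R1=0
P0.R0=1 P2.R0=0 P2.R1=1
P0.R0=1 P2.R0=0 P2.R1=2
P0.R0=1 P2.R0=1 P2.R1=1
P0.R0=1 P2.R0=1 P2.R1=2

outcome vector order: (P0.R0,P2.R0,P2.R1)
|TSO outcomes| = 10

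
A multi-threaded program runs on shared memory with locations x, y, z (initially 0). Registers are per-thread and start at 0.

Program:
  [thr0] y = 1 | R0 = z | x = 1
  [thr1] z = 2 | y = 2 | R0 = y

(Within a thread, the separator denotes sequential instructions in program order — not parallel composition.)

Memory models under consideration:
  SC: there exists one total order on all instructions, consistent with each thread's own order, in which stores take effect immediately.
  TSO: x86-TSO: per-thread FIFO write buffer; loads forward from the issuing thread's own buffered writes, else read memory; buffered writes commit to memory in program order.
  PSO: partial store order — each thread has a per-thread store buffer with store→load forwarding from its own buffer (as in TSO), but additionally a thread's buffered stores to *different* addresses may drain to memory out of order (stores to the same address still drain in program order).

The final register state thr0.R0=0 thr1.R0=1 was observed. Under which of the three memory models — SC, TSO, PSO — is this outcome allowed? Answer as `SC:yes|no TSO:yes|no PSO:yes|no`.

outcome vector order: (thr0.R0,thr1.R0)
SC (3): (0,2) (2,1) (2,2)
TSO (4): (0,1) (0,2) (2,1) (2,2)
PSO (4): (0,1) (0,2) (2,1) (2,2)
target (0,1) ∈ {TSO,PSO}

SC:no TSO:yes PSO:yes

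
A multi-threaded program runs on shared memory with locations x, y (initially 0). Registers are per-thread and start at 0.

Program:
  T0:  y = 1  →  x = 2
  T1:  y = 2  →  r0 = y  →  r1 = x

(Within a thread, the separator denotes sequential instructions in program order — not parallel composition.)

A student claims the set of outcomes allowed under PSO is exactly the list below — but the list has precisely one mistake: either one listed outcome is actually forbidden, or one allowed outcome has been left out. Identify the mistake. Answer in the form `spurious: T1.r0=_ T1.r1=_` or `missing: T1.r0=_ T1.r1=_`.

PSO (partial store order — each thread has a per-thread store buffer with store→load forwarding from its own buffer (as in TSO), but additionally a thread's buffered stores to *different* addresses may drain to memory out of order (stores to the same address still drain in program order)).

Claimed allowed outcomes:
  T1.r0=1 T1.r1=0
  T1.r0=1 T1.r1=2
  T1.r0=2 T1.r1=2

outcome vector order: (T1.r0,T1.r1)
PSO: 4 outcomes — {1/0, 1/2, 2/0, 2/2}
PSO∖claimed = {2/0}

missing: T1.r0=2 T1.r1=0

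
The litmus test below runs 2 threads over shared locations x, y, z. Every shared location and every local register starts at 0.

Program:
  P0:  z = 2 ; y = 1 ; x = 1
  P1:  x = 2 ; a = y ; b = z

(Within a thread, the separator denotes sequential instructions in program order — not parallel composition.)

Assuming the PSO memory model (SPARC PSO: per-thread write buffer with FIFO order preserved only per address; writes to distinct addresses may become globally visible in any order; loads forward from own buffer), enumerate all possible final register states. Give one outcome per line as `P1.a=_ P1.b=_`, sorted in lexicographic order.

outcome vector order: (P1.a,P1.b)
|PSO outcomes| = 4

P1.a=0 P1.b=0
P1.a=0 P1.b=2
P1.a=1 P1.b=0
P1.a=1 P1.b=2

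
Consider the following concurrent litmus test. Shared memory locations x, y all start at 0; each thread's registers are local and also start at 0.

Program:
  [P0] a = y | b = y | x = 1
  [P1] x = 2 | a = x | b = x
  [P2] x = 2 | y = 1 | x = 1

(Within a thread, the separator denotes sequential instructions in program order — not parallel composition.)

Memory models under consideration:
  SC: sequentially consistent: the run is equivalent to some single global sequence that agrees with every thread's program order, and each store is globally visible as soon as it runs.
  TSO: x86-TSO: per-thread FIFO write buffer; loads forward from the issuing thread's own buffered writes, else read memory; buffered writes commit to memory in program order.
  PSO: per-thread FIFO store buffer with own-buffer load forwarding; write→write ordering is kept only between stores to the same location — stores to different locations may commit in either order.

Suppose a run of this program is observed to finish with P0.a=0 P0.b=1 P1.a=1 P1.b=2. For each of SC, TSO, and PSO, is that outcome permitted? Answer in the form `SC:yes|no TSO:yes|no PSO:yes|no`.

outcome vector order: (P0.a,P0.b,P1.a,P1.b)
[SC] allowed = {<0 0 1 1>, <0 0 1 2>, <0 0 2 1>, <0 0 2 2>, <0 1 1 1>, <0 1 2 1>, <0 1 2 2>, <1 1 1 1>, <1 1 2 1>, <1 1 2 2>}
[TSO] allowed = {<0 0 1 1>, <0 0 1 2>, <0 0 2 1>, <0 0 2 2>, <0 1 1 1>, <0 1 2 1>, <0 1 2 2>, <1 1 1 1>, <1 1 2 1>, <1 1 2 2>}
[PSO] allowed = {<0 0 1 1>, <0 0 1 2>, <0 0 2 1>, <0 0 2 2>, <0 1 1 1>, <0 1 1 2>, <0 1 2 1>, <0 1 2 2>, <1 1 1 1>, <1 1 1 2>, <1 1 2 1>, <1 1 2 2>}
target <0 1 1 2> ∈ {PSO}

SC:no TSO:no PSO:yes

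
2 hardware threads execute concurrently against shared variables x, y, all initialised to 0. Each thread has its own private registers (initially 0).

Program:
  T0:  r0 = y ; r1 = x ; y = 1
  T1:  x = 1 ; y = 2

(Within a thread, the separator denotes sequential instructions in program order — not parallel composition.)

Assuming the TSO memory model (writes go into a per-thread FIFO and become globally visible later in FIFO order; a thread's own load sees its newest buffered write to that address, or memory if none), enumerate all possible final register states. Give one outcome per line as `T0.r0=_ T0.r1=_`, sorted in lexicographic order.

T0.r0=0 T0.r1=0
T0.r0=0 T0.r1=1
T0.r0=2 T0.r1=1

outcome vector order: (T0.r0,T0.r1)
|TSO outcomes| = 3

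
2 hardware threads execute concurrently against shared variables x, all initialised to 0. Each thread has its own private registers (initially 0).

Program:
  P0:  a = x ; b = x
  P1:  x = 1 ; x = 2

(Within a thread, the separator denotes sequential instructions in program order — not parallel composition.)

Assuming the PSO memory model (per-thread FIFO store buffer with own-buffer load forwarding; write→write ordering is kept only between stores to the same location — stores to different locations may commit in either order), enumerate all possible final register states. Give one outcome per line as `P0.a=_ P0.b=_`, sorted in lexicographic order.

P0.a=0 P0.b=0
P0.a=0 P0.b=1
P0.a=0 P0.b=2
P0.a=1 P0.b=1
P0.a=1 P0.b=2
P0.a=2 P0.b=2

outcome vector order: (P0.a,P0.b)
|PSO outcomes| = 6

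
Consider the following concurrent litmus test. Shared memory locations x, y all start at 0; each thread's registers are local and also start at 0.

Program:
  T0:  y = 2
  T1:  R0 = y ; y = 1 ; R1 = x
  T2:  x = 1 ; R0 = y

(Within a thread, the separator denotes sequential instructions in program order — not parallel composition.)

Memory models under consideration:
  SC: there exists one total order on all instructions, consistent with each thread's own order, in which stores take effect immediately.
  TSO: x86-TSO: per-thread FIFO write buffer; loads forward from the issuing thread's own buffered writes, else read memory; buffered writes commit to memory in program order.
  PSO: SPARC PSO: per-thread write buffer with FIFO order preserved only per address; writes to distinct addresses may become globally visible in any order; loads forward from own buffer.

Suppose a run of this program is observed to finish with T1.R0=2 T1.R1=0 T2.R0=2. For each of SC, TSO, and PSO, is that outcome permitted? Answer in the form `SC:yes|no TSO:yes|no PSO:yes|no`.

outcome vector order: (T1.R0,T1.R1,T2.R0)
SC: 9 outcomes — {001 002 010 011 012 201 210 211 212}
TSO: 12 outcomes — {000 001 002 010 011 012 200 201 202 210 211 212}
PSO: 12 outcomes — {000 001 002 010 011 012 200 201 202 210 211 212}
target 202 ∈ {TSO,PSO}

SC:no TSO:yes PSO:yes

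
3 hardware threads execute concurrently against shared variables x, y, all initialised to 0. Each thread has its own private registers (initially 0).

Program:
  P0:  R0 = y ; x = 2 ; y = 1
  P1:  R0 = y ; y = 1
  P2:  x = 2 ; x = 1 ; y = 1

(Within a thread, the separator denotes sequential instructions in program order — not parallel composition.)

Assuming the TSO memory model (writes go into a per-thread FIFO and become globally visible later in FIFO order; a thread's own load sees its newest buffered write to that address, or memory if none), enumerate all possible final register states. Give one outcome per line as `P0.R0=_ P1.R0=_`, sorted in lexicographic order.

outcome vector order: (P0.R0,P1.R0)
|TSO outcomes| = 4

P0.R0=0 P1.R0=0
P0.R0=0 P1.R0=1
P0.R0=1 P1.R0=0
P0.R0=1 P1.R0=1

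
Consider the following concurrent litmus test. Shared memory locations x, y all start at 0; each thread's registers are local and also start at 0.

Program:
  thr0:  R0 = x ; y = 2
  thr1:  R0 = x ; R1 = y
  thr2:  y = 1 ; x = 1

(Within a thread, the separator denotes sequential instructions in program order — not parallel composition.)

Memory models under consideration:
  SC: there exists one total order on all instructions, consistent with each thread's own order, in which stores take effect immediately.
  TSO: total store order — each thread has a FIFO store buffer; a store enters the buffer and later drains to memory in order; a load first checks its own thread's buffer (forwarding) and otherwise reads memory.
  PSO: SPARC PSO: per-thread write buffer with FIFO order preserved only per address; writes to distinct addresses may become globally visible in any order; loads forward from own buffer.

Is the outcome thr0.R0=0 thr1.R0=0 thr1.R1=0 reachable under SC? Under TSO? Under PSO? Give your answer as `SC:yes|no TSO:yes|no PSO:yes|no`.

outcome vector order: (thr0.R0,thr1.R0,thr1.R1)
under SC → <0 0 0> <0 0 1> <0 0 2> <0 1 1> <0 1 2> <1 0 0> <1 0 1> <1 0 2> <1 1 1> <1 1 2>
under TSO → <0 0 0> <0 0 1> <0 0 2> <0 1 1> <0 1 2> <1 0 0> <1 0 1> <1 0 2> <1 1 1> <1 1 2>
under PSO → <0 0 0> <0 0 1> <0 0 2> <0 1 0> <0 1 1> <0 1 2> <1 0 0> <1 0 1> <1 0 2> <1 1 0> <1 1 1> <1 1 2>
target <0 0 0> ∈ {SC,TSO,PSO}

SC:yes TSO:yes PSO:yes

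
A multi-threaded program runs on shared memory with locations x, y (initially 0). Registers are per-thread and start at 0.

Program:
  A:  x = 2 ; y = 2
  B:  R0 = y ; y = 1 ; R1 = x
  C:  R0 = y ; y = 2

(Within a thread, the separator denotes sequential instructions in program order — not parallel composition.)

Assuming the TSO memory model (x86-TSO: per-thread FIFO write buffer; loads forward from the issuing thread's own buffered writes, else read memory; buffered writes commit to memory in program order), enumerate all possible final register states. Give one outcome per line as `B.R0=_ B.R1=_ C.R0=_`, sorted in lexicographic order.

outcome vector order: (B.R0,B.R1,C.R0)
|TSO outcomes| = 10

B.R0=0 B.R1=0 C.R0=0
B.R0=0 B.R1=0 C.R0=1
B.R0=0 B.R1=0 C.R0=2
B.R0=0 B.R1=2 C.R0=0
B.R0=0 B.R1=2 C.R0=1
B.R0=0 B.R1=2 C.R0=2
B.R0=2 B.R1=0 C.R0=0
B.R0=2 B.R1=2 C.R0=0
B.R0=2 B.R1=2 C.R0=1
B.R0=2 B.R1=2 C.R0=2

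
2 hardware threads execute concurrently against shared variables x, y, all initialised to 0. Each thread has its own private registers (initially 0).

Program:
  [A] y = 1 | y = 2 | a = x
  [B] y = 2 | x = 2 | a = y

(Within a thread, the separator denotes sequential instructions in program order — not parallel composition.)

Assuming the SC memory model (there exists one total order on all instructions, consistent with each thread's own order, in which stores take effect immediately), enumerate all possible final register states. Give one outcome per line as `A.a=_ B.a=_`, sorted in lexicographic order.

A.a=0 B.a=2
A.a=2 B.a=1
A.a=2 B.a=2

outcome vector order: (A.a,B.a)
|SC outcomes| = 3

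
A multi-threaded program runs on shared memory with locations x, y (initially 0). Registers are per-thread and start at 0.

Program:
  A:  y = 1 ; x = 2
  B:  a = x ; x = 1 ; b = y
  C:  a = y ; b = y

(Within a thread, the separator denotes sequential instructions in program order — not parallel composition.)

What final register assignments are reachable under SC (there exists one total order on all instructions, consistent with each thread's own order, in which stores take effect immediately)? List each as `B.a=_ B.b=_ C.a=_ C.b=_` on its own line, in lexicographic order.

B.a=0 B.b=0 C.a=0 C.b=0
B.a=0 B.b=0 C.a=0 C.b=1
B.a=0 B.b=0 C.a=1 C.b=1
B.a=0 B.b=1 C.a=0 C.b=0
B.a=0 B.b=1 C.a=0 C.b=1
B.a=0 B.b=1 C.a=1 C.b=1
B.a=2 B.b=1 C.a=0 C.b=0
B.a=2 B.b=1 C.a=0 C.b=1
B.a=2 B.b=1 C.a=1 C.b=1

outcome vector order: (B.a,B.b,C.a,C.b)
|SC outcomes| = 9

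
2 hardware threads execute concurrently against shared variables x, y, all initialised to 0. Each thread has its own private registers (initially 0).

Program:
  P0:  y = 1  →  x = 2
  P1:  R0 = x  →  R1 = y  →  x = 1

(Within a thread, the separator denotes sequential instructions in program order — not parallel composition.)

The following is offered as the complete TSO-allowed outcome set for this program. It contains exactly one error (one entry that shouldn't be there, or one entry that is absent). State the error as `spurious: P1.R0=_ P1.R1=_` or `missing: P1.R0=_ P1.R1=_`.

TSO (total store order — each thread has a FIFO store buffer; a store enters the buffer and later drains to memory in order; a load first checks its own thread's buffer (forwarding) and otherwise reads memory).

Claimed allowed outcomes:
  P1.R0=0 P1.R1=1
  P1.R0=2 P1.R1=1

outcome vector order: (P1.R0,P1.R1)
TSO (3): 00; 01; 21
TSO∖claimed = {00}

missing: P1.R0=0 P1.R1=0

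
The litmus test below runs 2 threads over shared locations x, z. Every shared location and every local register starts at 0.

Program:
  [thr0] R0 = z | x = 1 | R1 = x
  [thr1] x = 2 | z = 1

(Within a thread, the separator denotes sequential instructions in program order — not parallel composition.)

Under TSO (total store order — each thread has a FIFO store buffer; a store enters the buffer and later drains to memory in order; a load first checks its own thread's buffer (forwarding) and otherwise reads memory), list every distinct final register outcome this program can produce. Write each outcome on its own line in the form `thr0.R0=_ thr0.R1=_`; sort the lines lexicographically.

thr0.R0=0 thr0.R1=1
thr0.R0=0 thr0.R1=2
thr0.R0=1 thr0.R1=1

outcome vector order: (thr0.R0,thr0.R1)
|TSO outcomes| = 3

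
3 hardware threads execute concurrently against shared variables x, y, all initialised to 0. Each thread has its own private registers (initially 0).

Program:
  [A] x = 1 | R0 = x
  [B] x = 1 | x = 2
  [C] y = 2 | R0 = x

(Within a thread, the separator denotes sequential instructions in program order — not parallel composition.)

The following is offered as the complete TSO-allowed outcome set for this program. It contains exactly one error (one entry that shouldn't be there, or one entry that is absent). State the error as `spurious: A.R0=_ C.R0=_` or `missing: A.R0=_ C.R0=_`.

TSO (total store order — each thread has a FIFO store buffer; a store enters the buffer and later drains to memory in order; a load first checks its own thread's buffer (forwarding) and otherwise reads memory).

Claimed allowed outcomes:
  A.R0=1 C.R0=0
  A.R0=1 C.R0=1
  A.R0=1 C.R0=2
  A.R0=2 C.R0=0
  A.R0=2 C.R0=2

missing: A.R0=2 C.R0=1

outcome vector order: (A.R0,C.R0)
TSO (6): (1,0), (1,1), (1,2), (2,0), (2,1), (2,2)
TSO∖claimed = {(2,1)}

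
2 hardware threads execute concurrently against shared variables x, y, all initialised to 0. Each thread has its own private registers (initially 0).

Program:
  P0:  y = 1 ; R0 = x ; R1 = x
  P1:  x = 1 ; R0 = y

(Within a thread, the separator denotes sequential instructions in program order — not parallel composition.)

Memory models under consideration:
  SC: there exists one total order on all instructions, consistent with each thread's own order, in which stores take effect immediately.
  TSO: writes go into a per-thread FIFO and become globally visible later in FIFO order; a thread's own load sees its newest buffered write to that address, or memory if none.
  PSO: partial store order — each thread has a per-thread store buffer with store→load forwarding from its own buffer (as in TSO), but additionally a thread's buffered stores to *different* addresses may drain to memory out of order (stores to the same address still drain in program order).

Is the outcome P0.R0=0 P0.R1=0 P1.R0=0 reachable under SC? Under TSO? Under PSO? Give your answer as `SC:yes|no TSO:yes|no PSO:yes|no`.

SC:no TSO:yes PSO:yes

outcome vector order: (P0.R0,P0.R1,P1.R0)
[SC] allowed = {<0 0 1>, <0 1 1>, <1 1 0>, <1 1 1>}
[TSO] allowed = {<0 0 0>, <0 0 1>, <0 1 0>, <0 1 1>, <1 1 0>, <1 1 1>}
[PSO] allowed = {<0 0 0>, <0 0 1>, <0 1 0>, <0 1 1>, <1 1 0>, <1 1 1>}
target <0 0 0> ∈ {TSO,PSO}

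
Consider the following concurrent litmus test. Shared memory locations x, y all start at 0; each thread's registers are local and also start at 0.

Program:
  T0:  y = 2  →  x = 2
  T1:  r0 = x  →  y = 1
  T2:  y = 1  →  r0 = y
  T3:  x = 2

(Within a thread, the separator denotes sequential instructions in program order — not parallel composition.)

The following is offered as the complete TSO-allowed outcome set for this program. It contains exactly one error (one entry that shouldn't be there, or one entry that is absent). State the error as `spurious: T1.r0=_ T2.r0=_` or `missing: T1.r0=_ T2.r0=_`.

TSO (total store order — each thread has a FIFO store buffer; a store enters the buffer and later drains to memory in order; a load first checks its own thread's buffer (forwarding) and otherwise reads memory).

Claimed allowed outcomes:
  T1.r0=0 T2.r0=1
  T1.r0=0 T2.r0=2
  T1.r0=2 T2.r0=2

outcome vector order: (T1.r0,T2.r0)
TSO: 4 outcomes — {0/1 0/2 2/1 2/2}
TSO∖claimed = {2/1}

missing: T1.r0=2 T2.r0=1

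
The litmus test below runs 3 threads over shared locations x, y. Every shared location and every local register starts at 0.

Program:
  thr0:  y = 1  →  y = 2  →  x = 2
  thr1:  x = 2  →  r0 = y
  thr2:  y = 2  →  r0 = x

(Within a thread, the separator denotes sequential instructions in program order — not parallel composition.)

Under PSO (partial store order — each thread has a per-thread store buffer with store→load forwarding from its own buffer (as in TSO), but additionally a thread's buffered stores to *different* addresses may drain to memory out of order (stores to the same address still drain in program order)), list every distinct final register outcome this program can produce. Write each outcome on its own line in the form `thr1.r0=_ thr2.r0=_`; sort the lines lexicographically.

thr1.r0=0 thr2.r0=0
thr1.r0=0 thr2.r0=2
thr1.r0=1 thr2.r0=0
thr1.r0=1 thr2.r0=2
thr1.r0=2 thr2.r0=0
thr1.r0=2 thr2.r0=2

outcome vector order: (thr1.r0,thr2.r0)
|PSO outcomes| = 6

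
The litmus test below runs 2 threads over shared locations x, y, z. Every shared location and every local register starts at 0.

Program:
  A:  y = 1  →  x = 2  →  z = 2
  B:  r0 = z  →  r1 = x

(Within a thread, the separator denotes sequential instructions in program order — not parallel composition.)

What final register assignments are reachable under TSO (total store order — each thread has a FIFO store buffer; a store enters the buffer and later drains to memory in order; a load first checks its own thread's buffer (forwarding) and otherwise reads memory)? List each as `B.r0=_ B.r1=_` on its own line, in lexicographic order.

B.r0=0 B.r1=0
B.r0=0 B.r1=2
B.r0=2 B.r1=2

outcome vector order: (B.r0,B.r1)
|TSO outcomes| = 3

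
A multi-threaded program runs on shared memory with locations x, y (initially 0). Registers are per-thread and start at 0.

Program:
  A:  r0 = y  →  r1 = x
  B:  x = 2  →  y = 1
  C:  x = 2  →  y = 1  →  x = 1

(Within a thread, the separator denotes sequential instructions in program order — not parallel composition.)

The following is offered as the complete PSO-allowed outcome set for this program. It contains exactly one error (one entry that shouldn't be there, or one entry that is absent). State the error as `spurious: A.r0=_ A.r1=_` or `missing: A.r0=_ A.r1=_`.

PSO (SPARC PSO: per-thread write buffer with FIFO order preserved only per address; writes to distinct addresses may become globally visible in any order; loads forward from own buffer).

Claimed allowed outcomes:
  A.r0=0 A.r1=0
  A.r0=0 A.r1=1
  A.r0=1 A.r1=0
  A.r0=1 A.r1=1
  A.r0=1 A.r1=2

missing: A.r0=0 A.r1=2

outcome vector order: (A.r0,A.r1)
PSO (6): 0/0, 0/1, 0/2, 1/0, 1/1, 1/2
PSO∖claimed = {0/2}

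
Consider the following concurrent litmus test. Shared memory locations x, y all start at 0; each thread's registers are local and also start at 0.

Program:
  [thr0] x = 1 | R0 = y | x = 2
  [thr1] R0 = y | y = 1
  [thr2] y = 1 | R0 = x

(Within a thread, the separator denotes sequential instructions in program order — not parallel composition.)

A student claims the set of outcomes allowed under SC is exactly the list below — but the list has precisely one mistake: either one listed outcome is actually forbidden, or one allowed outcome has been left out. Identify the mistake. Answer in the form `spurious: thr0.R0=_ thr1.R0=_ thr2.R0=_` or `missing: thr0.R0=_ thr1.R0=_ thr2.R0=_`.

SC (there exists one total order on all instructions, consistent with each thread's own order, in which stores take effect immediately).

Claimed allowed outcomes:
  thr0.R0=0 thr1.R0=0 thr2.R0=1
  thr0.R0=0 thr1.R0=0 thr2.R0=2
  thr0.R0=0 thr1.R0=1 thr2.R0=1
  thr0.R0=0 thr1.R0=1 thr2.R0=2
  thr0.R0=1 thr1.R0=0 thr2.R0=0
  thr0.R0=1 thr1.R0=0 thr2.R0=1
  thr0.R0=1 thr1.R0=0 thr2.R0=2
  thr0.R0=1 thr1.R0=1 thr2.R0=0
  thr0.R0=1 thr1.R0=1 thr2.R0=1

missing: thr0.R0=1 thr1.R0=1 thr2.R0=2

outcome vector order: (thr0.R0,thr1.R0,thr2.R0)
[SC] allowed = {0/0/1, 0/0/2, 0/1/1, 0/1/2, 1/0/0, 1/0/1, 1/0/2, 1/1/0, 1/1/1, 1/1/2}
SC∖claimed = {1/1/2}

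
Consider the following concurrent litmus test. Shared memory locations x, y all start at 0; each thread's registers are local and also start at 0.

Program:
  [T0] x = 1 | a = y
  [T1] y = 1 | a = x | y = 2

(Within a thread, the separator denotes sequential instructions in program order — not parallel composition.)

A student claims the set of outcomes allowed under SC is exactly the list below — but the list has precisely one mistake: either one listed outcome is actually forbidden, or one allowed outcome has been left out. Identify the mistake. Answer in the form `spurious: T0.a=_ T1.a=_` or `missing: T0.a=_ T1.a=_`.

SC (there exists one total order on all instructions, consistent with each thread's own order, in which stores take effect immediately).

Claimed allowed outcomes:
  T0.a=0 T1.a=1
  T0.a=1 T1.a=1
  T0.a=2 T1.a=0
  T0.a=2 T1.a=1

missing: T0.a=1 T1.a=0

outcome vector order: (T0.a,T1.a)
SC (5): (0,1); (1,0); (1,1); (2,0); (2,1)
SC∖claimed = {(1,0)}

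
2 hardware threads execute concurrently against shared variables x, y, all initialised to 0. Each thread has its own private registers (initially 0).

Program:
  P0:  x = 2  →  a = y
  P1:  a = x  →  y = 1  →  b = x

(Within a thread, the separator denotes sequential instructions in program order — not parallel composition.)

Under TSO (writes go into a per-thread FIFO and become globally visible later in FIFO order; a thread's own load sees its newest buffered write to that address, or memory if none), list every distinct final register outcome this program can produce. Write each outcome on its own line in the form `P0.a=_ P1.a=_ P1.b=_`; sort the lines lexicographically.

P0.a=0 P1.a=0 P1.b=0
P0.a=0 P1.a=0 P1.b=2
P0.a=0 P1.a=2 P1.b=2
P0.a=1 P1.a=0 P1.b=0
P0.a=1 P1.a=0 P1.b=2
P0.a=1 P1.a=2 P1.b=2

outcome vector order: (P0.a,P1.a,P1.b)
|TSO outcomes| = 6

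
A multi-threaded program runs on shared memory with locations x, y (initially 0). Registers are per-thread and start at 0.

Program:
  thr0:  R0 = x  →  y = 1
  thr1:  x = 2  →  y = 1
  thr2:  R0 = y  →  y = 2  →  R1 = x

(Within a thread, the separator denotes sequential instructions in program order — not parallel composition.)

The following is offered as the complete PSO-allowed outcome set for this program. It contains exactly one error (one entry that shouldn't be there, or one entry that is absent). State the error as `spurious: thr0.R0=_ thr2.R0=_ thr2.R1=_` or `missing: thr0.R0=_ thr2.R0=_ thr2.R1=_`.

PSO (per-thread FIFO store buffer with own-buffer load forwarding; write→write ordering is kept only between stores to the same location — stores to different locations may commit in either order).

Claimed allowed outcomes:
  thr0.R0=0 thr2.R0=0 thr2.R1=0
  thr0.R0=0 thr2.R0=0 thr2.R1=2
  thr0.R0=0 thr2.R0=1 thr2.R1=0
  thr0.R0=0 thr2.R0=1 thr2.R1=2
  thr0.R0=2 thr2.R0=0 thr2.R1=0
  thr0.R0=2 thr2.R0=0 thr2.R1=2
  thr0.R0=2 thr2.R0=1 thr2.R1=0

outcome vector order: (thr0.R0,thr2.R0,thr2.R1)
PSO (8): 0/0/0, 0/0/2, 0/1/0, 0/1/2, 2/0/0, 2/0/2, 2/1/0, 2/1/2
PSO∖claimed = {2/1/2}

missing: thr0.R0=2 thr2.R0=1 thr2.R1=2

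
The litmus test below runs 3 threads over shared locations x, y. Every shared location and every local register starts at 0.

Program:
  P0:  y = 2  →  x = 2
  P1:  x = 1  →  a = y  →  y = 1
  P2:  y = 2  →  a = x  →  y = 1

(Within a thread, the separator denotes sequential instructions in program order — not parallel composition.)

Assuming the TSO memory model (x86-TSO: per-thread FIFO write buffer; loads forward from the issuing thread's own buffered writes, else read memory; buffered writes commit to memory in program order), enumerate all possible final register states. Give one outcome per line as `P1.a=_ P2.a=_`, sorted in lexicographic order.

P1.a=0 P2.a=0
P1.a=0 P2.a=1
P1.a=0 P2.a=2
P1.a=1 P2.a=0
P1.a=1 P2.a=1
P1.a=1 P2.a=2
P1.a=2 P2.a=0
P1.a=2 P2.a=1
P1.a=2 P2.a=2

outcome vector order: (P1.a,P2.a)
|TSO outcomes| = 9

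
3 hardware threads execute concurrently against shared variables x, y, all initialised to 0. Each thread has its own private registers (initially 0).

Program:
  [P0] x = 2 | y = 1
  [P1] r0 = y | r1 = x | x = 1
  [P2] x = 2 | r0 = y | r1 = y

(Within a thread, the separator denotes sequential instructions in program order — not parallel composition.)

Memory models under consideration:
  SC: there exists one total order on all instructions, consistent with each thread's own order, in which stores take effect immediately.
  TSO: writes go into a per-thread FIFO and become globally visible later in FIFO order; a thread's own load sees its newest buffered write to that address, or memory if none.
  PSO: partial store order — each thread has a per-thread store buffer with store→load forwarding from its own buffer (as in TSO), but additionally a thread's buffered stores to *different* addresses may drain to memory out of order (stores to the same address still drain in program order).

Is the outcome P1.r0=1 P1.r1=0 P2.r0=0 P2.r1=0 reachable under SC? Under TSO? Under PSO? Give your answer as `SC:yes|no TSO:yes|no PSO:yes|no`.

outcome vector order: (P1.r0,P1.r1,P2.r0,P2.r1)
under SC → <0 0 0 0>, <0 0 0 1>, <0 0 1 1>, <0 2 0 0>, <0 2 0 1>, <0 2 1 1>, <1 2 0 0>, <1 2 0 1>, <1 2 1 1>
under TSO → <0 0 0 0>, <0 0 0 1>, <0 0 1 1>, <0 2 0 0>, <0 2 0 1>, <0 2 1 1>, <1 2 0 0>, <1 2 0 1>, <1 2 1 1>
under PSO → <0 0 0 0>, <0 0 0 1>, <0 0 1 1>, <0 2 0 0>, <0 2 0 1>, <0 2 1 1>, <1 0 0 0>, <1 0 0 1>, <1 0 1 1>, <1 2 0 0>, <1 2 0 1>, <1 2 1 1>
target <1 0 0 0> ∈ {PSO}

SC:no TSO:no PSO:yes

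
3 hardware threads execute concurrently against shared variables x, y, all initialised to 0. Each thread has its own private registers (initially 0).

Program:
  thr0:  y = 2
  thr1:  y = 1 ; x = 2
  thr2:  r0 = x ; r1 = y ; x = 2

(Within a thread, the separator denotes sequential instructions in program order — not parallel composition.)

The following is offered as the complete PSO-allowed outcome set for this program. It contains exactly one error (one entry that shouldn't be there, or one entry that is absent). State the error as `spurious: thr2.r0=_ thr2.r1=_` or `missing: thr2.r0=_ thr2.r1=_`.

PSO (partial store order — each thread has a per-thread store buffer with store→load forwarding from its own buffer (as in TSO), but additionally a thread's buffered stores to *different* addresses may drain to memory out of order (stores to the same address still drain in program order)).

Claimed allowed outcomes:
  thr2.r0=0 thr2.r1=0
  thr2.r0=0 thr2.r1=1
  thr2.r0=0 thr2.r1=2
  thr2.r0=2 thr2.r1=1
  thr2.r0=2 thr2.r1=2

outcome vector order: (thr2.r0,thr2.r1)
[PSO] allowed = {(0,0); (0,1); (0,2); (2,0); (2,1); (2,2)}
PSO∖claimed = {(2,0)}

missing: thr2.r0=2 thr2.r1=0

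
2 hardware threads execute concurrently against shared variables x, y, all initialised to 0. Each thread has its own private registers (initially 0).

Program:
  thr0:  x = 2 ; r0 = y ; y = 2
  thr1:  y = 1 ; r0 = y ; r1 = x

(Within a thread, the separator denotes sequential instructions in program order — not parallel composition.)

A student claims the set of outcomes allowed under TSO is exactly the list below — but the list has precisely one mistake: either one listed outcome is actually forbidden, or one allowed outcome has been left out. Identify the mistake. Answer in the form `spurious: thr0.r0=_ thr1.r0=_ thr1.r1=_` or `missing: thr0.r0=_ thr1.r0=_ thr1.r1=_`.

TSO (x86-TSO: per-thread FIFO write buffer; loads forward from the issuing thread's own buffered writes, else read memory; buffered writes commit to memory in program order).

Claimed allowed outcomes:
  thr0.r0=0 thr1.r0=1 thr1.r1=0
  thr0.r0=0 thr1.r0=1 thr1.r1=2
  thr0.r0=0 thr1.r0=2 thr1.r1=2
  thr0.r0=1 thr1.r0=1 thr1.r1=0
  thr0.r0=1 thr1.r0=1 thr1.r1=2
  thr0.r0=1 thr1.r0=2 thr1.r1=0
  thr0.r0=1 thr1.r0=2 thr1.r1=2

outcome vector order: (thr0.r0,thr1.r0,thr1.r1)
[TSO] allowed = {0/1/0, 0/1/2, 0/2/2, 1/1/0, 1/1/2, 1/2/2}
claimed∖TSO = {1/2/0}

spurious: thr0.r0=1 thr1.r0=2 thr1.r1=0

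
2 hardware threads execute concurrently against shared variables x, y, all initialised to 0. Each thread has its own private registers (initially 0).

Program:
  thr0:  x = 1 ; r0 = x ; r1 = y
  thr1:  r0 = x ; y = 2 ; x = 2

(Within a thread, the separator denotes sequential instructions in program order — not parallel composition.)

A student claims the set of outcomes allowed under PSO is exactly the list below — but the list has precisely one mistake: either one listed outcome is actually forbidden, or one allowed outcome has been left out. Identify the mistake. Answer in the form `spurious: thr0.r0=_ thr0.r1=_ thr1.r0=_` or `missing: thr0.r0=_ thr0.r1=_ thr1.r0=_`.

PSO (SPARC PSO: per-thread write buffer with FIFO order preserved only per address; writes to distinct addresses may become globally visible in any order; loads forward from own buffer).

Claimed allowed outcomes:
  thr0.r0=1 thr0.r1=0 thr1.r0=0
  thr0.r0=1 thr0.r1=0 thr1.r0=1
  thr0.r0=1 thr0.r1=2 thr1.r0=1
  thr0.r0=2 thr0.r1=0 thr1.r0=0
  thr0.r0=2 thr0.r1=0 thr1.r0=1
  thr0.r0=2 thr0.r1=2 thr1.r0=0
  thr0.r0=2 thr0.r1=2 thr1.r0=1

missing: thr0.r0=1 thr0.r1=2 thr1.r0=0

outcome vector order: (thr0.r0,thr0.r1,thr1.r0)
under PSO → <1 0 0>, <1 0 1>, <1 2 0>, <1 2 1>, <2 0 0>, <2 0 1>, <2 2 0>, <2 2 1>
PSO∖claimed = {<1 2 0>}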